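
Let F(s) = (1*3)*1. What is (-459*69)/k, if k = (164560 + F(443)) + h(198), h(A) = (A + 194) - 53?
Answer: -31671/164902 ≈ -0.19206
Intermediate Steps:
F(s) = 3 (F(s) = 3*1 = 3)
h(A) = 141 + A (h(A) = (194 + A) - 53 = 141 + A)
k = 164902 (k = (164560 + 3) + (141 + 198) = 164563 + 339 = 164902)
(-459*69)/k = -459*69/164902 = -31671*1/164902 = -31671/164902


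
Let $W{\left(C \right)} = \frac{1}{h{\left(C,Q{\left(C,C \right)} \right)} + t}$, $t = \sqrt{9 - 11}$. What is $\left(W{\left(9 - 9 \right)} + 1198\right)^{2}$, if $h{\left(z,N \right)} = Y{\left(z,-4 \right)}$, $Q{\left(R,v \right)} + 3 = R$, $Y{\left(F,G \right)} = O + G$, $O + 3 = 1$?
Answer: $\frac{17220052 \sqrt{2} + 48782561 i}{2 \left(6 \sqrt{2} + 17 i\right)} \approx 1.4348 \cdot 10^{6} - 89.158 i$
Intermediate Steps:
$O = -2$ ($O = -3 + 1 = -2$)
$Y{\left(F,G \right)} = -2 + G$
$Q{\left(R,v \right)} = -3 + R$
$h{\left(z,N \right)} = -6$ ($h{\left(z,N \right)} = -2 - 4 = -6$)
$t = i \sqrt{2}$ ($t = \sqrt{-2} = i \sqrt{2} \approx 1.4142 i$)
$W{\left(C \right)} = \frac{1}{-6 + i \sqrt{2}}$
$\left(W{\left(9 - 9 \right)} + 1198\right)^{2} = \left(\left(- \frac{3}{19} - \frac{i \sqrt{2}}{38}\right) + 1198\right)^{2} = \left(\frac{22759}{19} - \frac{i \sqrt{2}}{38}\right)^{2}$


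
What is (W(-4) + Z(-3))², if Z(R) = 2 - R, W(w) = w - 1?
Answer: 0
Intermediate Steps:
W(w) = -1 + w
(W(-4) + Z(-3))² = ((-1 - 4) + (2 - 1*(-3)))² = (-5 + (2 + 3))² = (-5 + 5)² = 0² = 0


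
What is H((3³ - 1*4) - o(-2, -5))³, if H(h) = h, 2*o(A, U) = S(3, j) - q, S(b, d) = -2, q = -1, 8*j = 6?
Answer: 103823/8 ≈ 12978.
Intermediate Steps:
j = ¾ (j = (⅛)*6 = ¾ ≈ 0.75000)
o(A, U) = -½ (o(A, U) = (-2 - 1*(-1))/2 = (-2 + 1)/2 = (½)*(-1) = -½)
H((3³ - 1*4) - o(-2, -5))³ = ((3³ - 1*4) - 1*(-½))³ = ((27 - 4) + ½)³ = (23 + ½)³ = (47/2)³ = 103823/8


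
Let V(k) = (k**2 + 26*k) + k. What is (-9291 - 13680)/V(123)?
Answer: -7657/6150 ≈ -1.2450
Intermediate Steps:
V(k) = k**2 + 27*k
(-9291 - 13680)/V(123) = (-9291 - 13680)/((123*(27 + 123))) = -22971/(123*150) = -22971/18450 = -22971*1/18450 = -7657/6150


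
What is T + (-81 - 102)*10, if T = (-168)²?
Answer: 26394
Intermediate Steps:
T = 28224
T + (-81 - 102)*10 = 28224 + (-81 - 102)*10 = 28224 - 183*10 = 28224 - 1830 = 26394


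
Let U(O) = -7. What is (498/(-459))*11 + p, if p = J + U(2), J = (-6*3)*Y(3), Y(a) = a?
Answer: -11159/153 ≈ -72.935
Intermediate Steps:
J = -54 (J = -6*3*3 = -18*3 = -54)
p = -61 (p = -54 - 7 = -61)
(498/(-459))*11 + p = (498/(-459))*11 - 61 = (498*(-1/459))*11 - 61 = -166/153*11 - 61 = -1826/153 - 61 = -11159/153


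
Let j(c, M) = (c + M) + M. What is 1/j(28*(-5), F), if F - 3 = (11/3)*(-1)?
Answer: -3/424 ≈ -0.0070755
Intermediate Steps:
F = -⅔ (F = 3 + (11/3)*(-1) = 3 - 11/3 = -⅔ ≈ -0.66667)
j(c, M) = c + 2*M (j(c, M) = (M + c) + M = c + 2*M)
1/j(28*(-5), F) = 1/(28*(-5) + 2*(-⅔)) = 1/(-140 - 4/3) = 1/(-424/3) = -3/424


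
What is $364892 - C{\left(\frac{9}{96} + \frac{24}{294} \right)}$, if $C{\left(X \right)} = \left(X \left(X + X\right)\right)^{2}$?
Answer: $\frac{551427701388138223}{1511207993344} \approx 3.6489 \cdot 10^{5}$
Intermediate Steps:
$C{\left(X \right)} = 4 X^{4}$ ($C{\left(X \right)} = \left(X 2 X\right)^{2} = \left(2 X^{2}\right)^{2} = 4 X^{4}$)
$364892 - C{\left(\frac{9}{96} + \frac{24}{294} \right)} = 364892 - 4 \left(\frac{9}{96} + \frac{24}{294}\right)^{4} = 364892 - 4 \left(9 \cdot \frac{1}{96} + 24 \cdot \frac{1}{294}\right)^{4} = 364892 - 4 \left(\frac{3}{32} + \frac{4}{49}\right)^{4} = 364892 - 4 \left(\frac{275}{1568}\right)^{4} = 364892 - 4 \cdot \frac{5719140625}{6044831973376} = 364892 - \frac{5719140625}{1511207993344} = \frac{551427701388138223}{1511207993344}$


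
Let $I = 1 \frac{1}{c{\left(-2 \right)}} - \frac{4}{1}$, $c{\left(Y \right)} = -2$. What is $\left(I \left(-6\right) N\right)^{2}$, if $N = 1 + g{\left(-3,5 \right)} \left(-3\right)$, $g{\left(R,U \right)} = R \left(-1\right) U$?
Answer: $1411344$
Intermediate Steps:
$g{\left(R,U \right)} = - R U$
$I = - \frac{9}{2}$ ($I = 1 \frac{1}{-2} - \frac{4}{1} = 1 \left(- \frac{1}{2}\right) - 4 = - \frac{1}{2} - 4 = - \frac{9}{2} \approx -4.5$)
$N = -44$ ($N = 1 + \left(-1\right) \left(-3\right) 5 \left(-3\right) = 1 + 15 \left(-3\right) = 1 - 45 = -44$)
$\left(I \left(-6\right) N\right)^{2} = \left(\left(- \frac{9}{2}\right) \left(-6\right) \left(-44\right)\right)^{2} = \left(27 \left(-44\right)\right)^{2} = \left(-1188\right)^{2} = 1411344$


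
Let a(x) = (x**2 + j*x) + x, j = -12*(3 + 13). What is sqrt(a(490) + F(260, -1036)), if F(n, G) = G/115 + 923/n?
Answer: sqrt(7750090235)/230 ≈ 382.76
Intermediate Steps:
F(n, G) = 923/n + G/115 (F(n, G) = G*(1/115) + 923/n = G/115 + 923/n = 923/n + G/115)
j = -192 (j = -12*16 = -192)
a(x) = x**2 - 191*x (a(x) = (x**2 - 192*x) + x = x**2 - 191*x)
sqrt(a(490) + F(260, -1036)) = sqrt(490*(-191 + 490) + (923/260 + (1/115)*(-1036))) = sqrt(490*299 + (923*(1/260) - 1036/115)) = sqrt(146510 + (71/20 - 1036/115)) = sqrt(146510 - 2511/460) = sqrt(67392089/460) = sqrt(7750090235)/230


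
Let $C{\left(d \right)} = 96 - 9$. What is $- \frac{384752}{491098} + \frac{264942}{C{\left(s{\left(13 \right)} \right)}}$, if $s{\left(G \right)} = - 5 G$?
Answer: $\frac{21679835482}{7120921} \approx 3044.5$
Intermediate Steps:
$C{\left(d \right)} = 87$ ($C{\left(d \right)} = 96 - 9 = 87$)
$- \frac{384752}{491098} + \frac{264942}{C{\left(s{\left(13 \right)} \right)}} = - \frac{384752}{491098} + \frac{264942}{87} = \left(-384752\right) \frac{1}{491098} + 264942 \cdot \frac{1}{87} = - \frac{192376}{245549} + \frac{88314}{29} = \frac{21679835482}{7120921}$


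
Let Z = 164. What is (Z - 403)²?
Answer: 57121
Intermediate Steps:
(Z - 403)² = (164 - 403)² = (-239)² = 57121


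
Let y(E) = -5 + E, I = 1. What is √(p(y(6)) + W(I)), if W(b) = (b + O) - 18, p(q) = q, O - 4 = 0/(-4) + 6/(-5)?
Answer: I*√330/5 ≈ 3.6332*I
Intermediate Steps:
O = 14/5 (O = 4 + (0/(-4) + 6/(-5)) = 4 + (0*(-¼) + 6*(-⅕)) = 4 + (0 - 6/5) = 4 - 6/5 = 14/5 ≈ 2.8000)
W(b) = -76/5 + b (W(b) = (b + 14/5) - 18 = (14/5 + b) - 18 = -76/5 + b)
√(p(y(6)) + W(I)) = √((-5 + 6) + (-76/5 + 1)) = √(1 - 71/5) = √(-66/5) = I*√330/5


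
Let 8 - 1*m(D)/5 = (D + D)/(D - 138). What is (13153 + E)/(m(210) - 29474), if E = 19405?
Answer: -195348/176779 ≈ -1.1050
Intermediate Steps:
m(D) = 40 - 10*D/(-138 + D) (m(D) = 40 - 5*(D + D)/(D - 138) = 40 - 5*2*D/(-138 + D) = 40 - 10*D/(-138 + D))
(13153 + E)/(m(210) - 29474) = (13153 + 19405)/(30*(-184 + 210)/(-138 + 210) - 29474) = 32558/(30*26/72 - 29474) = 32558/(30*(1/72)*26 - 29474) = 32558/(65/6 - 29474) = 32558/(-176779/6) = 32558*(-6/176779) = -195348/176779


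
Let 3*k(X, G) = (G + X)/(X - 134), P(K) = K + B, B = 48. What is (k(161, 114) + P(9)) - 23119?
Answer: -1867747/81 ≈ -23059.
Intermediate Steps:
P(K) = 48 + K (P(K) = K + 48 = 48 + K)
k(X, G) = (G + X)/(3*(-134 + X)) (k(X, G) = ((G + X)/(X - 134))/3 = ((G + X)/(-134 + X))/3 = (G + X)/(3*(-134 + X)))
(k(161, 114) + P(9)) - 23119 = ((114 + 161)/(3*(-134 + 161)) + (48 + 9)) - 23119 = ((1/3)*275/27 + 57) - 23119 = ((1/3)*(1/27)*275 + 57) - 23119 = (275/81 + 57) - 23119 = 4892/81 - 23119 = -1867747/81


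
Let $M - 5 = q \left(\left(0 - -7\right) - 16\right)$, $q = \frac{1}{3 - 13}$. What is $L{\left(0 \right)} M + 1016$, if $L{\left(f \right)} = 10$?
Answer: $1075$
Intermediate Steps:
$q = - \frac{1}{10}$ ($q = \frac{1}{-10} = - \frac{1}{10} \approx -0.1$)
$M = \frac{59}{10}$ ($M = 5 - \frac{\left(0 - -7\right) - 16}{10} = 5 - \frac{\left(0 + 7\right) - 16}{10} = 5 - \frac{7 - 16}{10} = 5 - - \frac{9}{10} = 5 + \frac{9}{10} = \frac{59}{10} \approx 5.9$)
$L{\left(0 \right)} M + 1016 = 10 \cdot \frac{59}{10} + 1016 = 59 + 1016 = 1075$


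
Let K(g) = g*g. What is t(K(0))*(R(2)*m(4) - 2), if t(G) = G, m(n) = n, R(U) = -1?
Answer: 0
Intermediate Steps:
K(g) = g**2
t(K(0))*(R(2)*m(4) - 2) = 0**2*(-1*4 - 2) = 0*(-4 - 2) = 0*(-6) = 0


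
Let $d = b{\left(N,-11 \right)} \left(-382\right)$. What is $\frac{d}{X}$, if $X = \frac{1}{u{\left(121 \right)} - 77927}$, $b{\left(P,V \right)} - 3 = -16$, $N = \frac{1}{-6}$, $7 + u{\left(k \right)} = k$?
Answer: $-386419358$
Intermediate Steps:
$u{\left(k \right)} = -7 + k$
$N = - \frac{1}{6} \approx -0.16667$
$b{\left(P,V \right)} = -13$ ($b{\left(P,V \right)} = 3 - 16 = -13$)
$X = - \frac{1}{77813}$ ($X = \frac{1}{\left(-7 + 121\right) - 77927} = \frac{1}{114 - 77927} = \frac{1}{-77813} = - \frac{1}{77813} \approx -1.2851 \cdot 10^{-5}$)
$d = 4966$ ($d = \left(-13\right) \left(-382\right) = 4966$)
$\frac{d}{X} = \frac{4966}{- \frac{1}{77813}} = 4966 \left(-77813\right) = -386419358$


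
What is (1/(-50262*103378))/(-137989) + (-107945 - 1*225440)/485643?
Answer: -79677768043707566299/116066860554765068124 ≈ -0.68648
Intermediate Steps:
(1/(-50262*103378))/(-137989) + (-107945 - 1*225440)/485643 = -1/50262*1/103378*(-1/137989) + (-107945 - 225440)*(1/485643) = -1/5195985036*(-1/137989) - 333385*1/485643 = 1/716988779132604 - 333385/485643 = -79677768043707566299/116066860554765068124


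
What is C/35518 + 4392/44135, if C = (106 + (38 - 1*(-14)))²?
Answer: 12834502/15995785 ≈ 0.80237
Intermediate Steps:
C = 24964 (C = (106 + (38 + 14))² = (106 + 52)² = 158² = 24964)
C/35518 + 4392/44135 = 24964/35518 + 4392/44135 = 24964*(1/35518) + 4392*(1/44135) = 12482/17759 + 4392/44135 = 12834502/15995785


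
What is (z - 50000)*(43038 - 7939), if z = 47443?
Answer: -89748143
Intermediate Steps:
(z - 50000)*(43038 - 7939) = (47443 - 50000)*(43038 - 7939) = -2557*35099 = -89748143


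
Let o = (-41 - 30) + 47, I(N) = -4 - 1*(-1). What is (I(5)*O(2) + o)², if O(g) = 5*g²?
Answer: 7056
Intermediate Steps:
I(N) = -3 (I(N) = -4 + 1 = -3)
o = -24 (o = -71 + 47 = -24)
(I(5)*O(2) + o)² = (-15*2² - 24)² = (-15*4 - 24)² = (-3*20 - 24)² = (-60 - 24)² = (-84)² = 7056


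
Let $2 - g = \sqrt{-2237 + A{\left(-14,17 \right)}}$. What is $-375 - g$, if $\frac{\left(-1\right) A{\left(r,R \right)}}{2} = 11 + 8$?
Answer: $-377 + 5 i \sqrt{91} \approx -377.0 + 47.697 i$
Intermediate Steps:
$A{\left(r,R \right)} = -38$ ($A{\left(r,R \right)} = - 2 \left(11 + 8\right) = \left(-2\right) 19 = -38$)
$g = 2 - 5 i \sqrt{91}$ ($g = 2 - \sqrt{-2237 - 38} = 2 - \sqrt{-2275} = 2 - 5 i \sqrt{91} \approx 2.0 - 47.697 i$)
$-375 - g = -375 - \left(2 - 5 i \sqrt{91}\right) = -377 + 5 i \sqrt{91}$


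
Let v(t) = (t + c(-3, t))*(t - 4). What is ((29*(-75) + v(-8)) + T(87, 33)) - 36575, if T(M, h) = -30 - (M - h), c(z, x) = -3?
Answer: -38702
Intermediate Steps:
T(M, h) = -30 + h - M (T(M, h) = -30 + (h - M) = -30 + h - M)
v(t) = (-4 + t)*(-3 + t) (v(t) = (t - 3)*(t - 4) = (-3 + t)*(-4 + t) = (-4 + t)*(-3 + t))
((29*(-75) + v(-8)) + T(87, 33)) - 36575 = ((29*(-75) + (12 + (-8)² - 7*(-8))) + (-30 + 33 - 1*87)) - 36575 = ((-2175 + (12 + 64 + 56)) + (-30 + 33 - 87)) - 36575 = ((-2175 + 132) - 84) - 36575 = (-2043 - 84) - 36575 = -2127 - 36575 = -38702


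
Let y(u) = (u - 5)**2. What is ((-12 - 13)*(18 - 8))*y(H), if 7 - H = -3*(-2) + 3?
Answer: -12250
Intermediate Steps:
H = -2 (H = 7 - (-3*(-2) + 3) = 7 - (6 + 3) = 7 - 1*9 = 7 - 9 = -2)
y(u) = (-5 + u)**2
((-12 - 13)*(18 - 8))*y(H) = ((-12 - 13)*(18 - 8))*(-5 - 2)**2 = -25*10*(-7)**2 = -250*49 = -12250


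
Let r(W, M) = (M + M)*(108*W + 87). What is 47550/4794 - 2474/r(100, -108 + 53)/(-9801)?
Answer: 46509381407762/4689084736215 ≈ 9.9186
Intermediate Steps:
r(W, M) = 2*M*(87 + 108*W) (r(W, M) = (2*M)*(87 + 108*W) = 2*M*(87 + 108*W))
47550/4794 - 2474/r(100, -108 + 53)/(-9801) = 47550/4794 - 2474*1/(6*(-108 + 53)*(29 + 36*100))/(-9801) = 47550*(1/4794) - 2474*(-1/(330*(29 + 3600)))*(-1/9801) = 7925/799 - 2474/(6*(-55)*3629)*(-1/9801) = 7925/799 - 2474/(-1197570)*(-1/9801) = 7925/799 - 2474*(-1/1197570)*(-1/9801) = 7925/799 + (1237/598785)*(-1/9801) = 7925/799 - 1237/5868691785 = 46509381407762/4689084736215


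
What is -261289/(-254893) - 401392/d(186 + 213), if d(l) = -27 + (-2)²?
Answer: 102318020703/5862539 ≈ 17453.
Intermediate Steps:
d(l) = -23 (d(l) = -27 + 4 = -23)
-261289/(-254893) - 401392/d(186 + 213) = -261289/(-254893) - 401392/(-23) = -261289*(-1/254893) - 401392*(-1/23) = 261289/254893 + 401392/23 = 102318020703/5862539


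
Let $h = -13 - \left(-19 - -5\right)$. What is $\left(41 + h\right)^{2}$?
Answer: $1764$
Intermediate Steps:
$h = 1$ ($h = -13 - \left(-19 + 5\right) = -13 - -14 = -13 + 14 = 1$)
$\left(41 + h\right)^{2} = \left(41 + 1\right)^{2} = 42^{2} = 1764$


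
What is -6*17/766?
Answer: -51/383 ≈ -0.13316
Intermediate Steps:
-6*17/766 = -102*1/766 = -51/383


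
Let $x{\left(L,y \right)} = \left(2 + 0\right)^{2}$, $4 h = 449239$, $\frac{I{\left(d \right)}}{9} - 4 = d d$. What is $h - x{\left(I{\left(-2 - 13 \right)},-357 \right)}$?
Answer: $\frac{449223}{4} \approx 1.1231 \cdot 10^{5}$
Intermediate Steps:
$I{\left(d \right)} = 36 + 9 d^{2}$ ($I{\left(d \right)} = 36 + 9 d d = 36 + 9 d^{2}$)
$h = \frac{449239}{4}$ ($h = \frac{1}{4} \cdot 449239 = \frac{449239}{4} \approx 1.1231 \cdot 10^{5}$)
$x{\left(L,y \right)} = 4$ ($x{\left(L,y \right)} = 2^{2} = 4$)
$h - x{\left(I{\left(-2 - 13 \right)},-357 \right)} = \frac{449239}{4} - 4 = \frac{449223}{4}$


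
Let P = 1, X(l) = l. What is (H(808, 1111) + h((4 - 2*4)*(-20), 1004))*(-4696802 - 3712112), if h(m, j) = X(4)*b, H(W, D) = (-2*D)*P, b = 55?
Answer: 16834645828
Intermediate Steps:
H(W, D) = -2*D (H(W, D) = -2*D*1 = -2*D)
h(m, j) = 220 (h(m, j) = 4*55 = 220)
(H(808, 1111) + h((4 - 2*4)*(-20), 1004))*(-4696802 - 3712112) = (-2*1111 + 220)*(-4696802 - 3712112) = (-2222 + 220)*(-8408914) = -2002*(-8408914) = 16834645828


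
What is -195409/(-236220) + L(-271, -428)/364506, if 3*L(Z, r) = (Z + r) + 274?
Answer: 35597144227/43051803660 ≈ 0.82684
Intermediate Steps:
L(Z, r) = 274/3 + Z/3 + r/3 (L(Z, r) = ((Z + r) + 274)/3 = (274 + Z + r)/3 = 274/3 + Z/3 + r/3)
-195409/(-236220) + L(-271, -428)/364506 = -195409/(-236220) + (274/3 + (1/3)*(-271) + (1/3)*(-428))/364506 = -195409*(-1/236220) + (274/3 - 271/3 - 428/3)*(1/364506) = 195409/236220 - 425/3*1/364506 = 195409/236220 - 425/1093518 = 35597144227/43051803660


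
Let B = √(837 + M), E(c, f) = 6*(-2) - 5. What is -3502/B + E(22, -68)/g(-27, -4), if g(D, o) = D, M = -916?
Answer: 17/27 + 3502*I*√79/79 ≈ 0.62963 + 394.01*I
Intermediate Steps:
E(c, f) = -17 (E(c, f) = -12 - 5 = -17)
B = I*√79 (B = √(837 - 916) = √(-79) = I*√79 ≈ 8.8882*I)
-3502/B + E(22, -68)/g(-27, -4) = -3502*(-I*√79/79) - 17/(-27) = -(-3502)*I*√79/79 - 17*(-1/27) = 3502*I*√79/79 + 17/27 = 17/27 + 3502*I*√79/79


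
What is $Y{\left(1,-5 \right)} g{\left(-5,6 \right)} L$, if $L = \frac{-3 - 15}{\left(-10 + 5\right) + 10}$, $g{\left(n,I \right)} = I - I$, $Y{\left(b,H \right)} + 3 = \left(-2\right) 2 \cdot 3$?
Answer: $0$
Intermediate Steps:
$Y{\left(b,H \right)} = -15$ ($Y{\left(b,H \right)} = -3 + \left(-2\right) 2 \cdot 3 = -3 - 12 = -15$)
$g{\left(n,I \right)} = 0$
$L = - \frac{18}{5}$ ($L = - \frac{18}{-5 + 10} = - \frac{18}{5} \approx -3.6$)
$Y{\left(1,-5 \right)} g{\left(-5,6 \right)} L = \left(-15\right) 0 \left(- \frac{18}{5}\right) = 0 \left(- \frac{18}{5}\right) = 0$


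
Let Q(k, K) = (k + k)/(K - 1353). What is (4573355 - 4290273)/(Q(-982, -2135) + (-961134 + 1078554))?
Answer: 246847504/102390731 ≈ 2.4108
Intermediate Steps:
Q(k, K) = 2*k/(-1353 + K) (Q(k, K) = (2*k)/(-1353 + K) = 2*k/(-1353 + K))
(4573355 - 4290273)/(Q(-982, -2135) + (-961134 + 1078554)) = (4573355 - 4290273)/(2*(-982)/(-1353 - 2135) + (-961134 + 1078554)) = 283082/(2*(-982)/(-3488) + 117420) = 283082/(2*(-982)*(-1/3488) + 117420) = 283082/(491/872 + 117420) = 283082/(102390731/872) = 283082*(872/102390731) = 246847504/102390731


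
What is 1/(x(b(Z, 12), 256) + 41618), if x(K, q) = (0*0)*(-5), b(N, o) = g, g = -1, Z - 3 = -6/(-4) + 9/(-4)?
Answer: 1/41618 ≈ 2.4028e-5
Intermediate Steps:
Z = 9/4 (Z = 3 + (-6/(-4) + 9/(-4)) = 3 + (-6*(-¼) + 9*(-¼)) = 3 + (3/2 - 9/4) = 3 - ¾ = 9/4 ≈ 2.2500)
b(N, o) = -1
x(K, q) = 0 (x(K, q) = 0*(-5) = 0)
1/(x(b(Z, 12), 256) + 41618) = 1/(0 + 41618) = 1/41618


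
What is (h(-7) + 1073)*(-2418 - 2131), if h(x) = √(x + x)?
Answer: -4881077 - 4549*I*√14 ≈ -4.8811e+6 - 17021.0*I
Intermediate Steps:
h(x) = √2*√x (h(x) = √(2*x) = √2*√x)
(h(-7) + 1073)*(-2418 - 2131) = (√2*√(-7) + 1073)*(-2418 - 2131) = (√2*(I*√7) + 1073)*(-4549) = (I*√14 + 1073)*(-4549) = (1073 + I*√14)*(-4549) = -4881077 - 4549*I*√14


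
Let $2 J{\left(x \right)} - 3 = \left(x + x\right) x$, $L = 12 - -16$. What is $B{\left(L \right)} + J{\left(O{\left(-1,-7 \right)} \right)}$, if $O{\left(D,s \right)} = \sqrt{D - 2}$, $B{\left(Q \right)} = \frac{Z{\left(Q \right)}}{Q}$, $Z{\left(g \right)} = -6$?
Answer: $- \frac{12}{7} \approx -1.7143$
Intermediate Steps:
$L = 28$ ($L = 12 + 16 = 28$)
$B{\left(Q \right)} = - \frac{6}{Q}$
$O{\left(D,s \right)} = \sqrt{-2 + D}$
$J{\left(x \right)} = \frac{3}{2} + x^{2}$ ($J{\left(x \right)} = \frac{3}{2} + \frac{\left(x + x\right) x}{2} = \frac{3}{2} + \frac{2 x x}{2} = \frac{3}{2} + \frac{2 x^{2}}{2} = \frac{3}{2} + x^{2}$)
$B{\left(L \right)} + J{\left(O{\left(-1,-7 \right)} \right)} = - \frac{6}{28} + \left(\frac{3}{2} + \left(\sqrt{-2 - 1}\right)^{2}\right) = \left(-6\right) \frac{1}{28} + \left(\frac{3}{2} + \left(\sqrt{-3}\right)^{2}\right) = - \frac{3}{14} + \left(\frac{3}{2} + \left(i \sqrt{3}\right)^{2}\right) = - \frac{3}{14} + \left(\frac{3}{2} - 3\right) = - \frac{3}{14} - \frac{3}{2} = - \frac{12}{7}$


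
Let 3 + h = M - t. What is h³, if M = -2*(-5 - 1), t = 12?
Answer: -27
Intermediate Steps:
M = 12 (M = -2*(-6) = 12)
h = -3 (h = -3 + (12 - 1*12) = -3 + (12 - 12) = -3 + 0 = -3)
h³ = (-3)³ = -27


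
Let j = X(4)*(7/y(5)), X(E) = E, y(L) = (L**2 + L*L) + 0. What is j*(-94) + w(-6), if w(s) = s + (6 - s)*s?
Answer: -3266/25 ≈ -130.64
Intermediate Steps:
y(L) = 2*L**2 (y(L) = (L**2 + L**2) + 0 = 2*L**2 + 0 = 2*L**2)
w(s) = s + s*(6 - s)
j = 14/25 (j = 4*(7/((2*5**2))) = 4*(7/((2*25))) = 4*(7/50) = 14/25 ≈ 0.56000)
j*(-94) + w(-6) = (14/25)*(-94) - 6*(7 - 1*(-6)) = -1316/25 - 6*(7 + 6) = -1316/25 - 6*13 = -1316/25 - 78 = -3266/25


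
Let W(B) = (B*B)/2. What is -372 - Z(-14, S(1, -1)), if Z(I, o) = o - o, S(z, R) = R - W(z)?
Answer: -372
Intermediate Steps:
W(B) = B²/2 (W(B) = B²*(½) = B²/2)
S(z, R) = R - z²/2
Z(I, o) = 0
-372 - Z(-14, S(1, -1)) = -372 - 1*0 = -372 + 0 = -372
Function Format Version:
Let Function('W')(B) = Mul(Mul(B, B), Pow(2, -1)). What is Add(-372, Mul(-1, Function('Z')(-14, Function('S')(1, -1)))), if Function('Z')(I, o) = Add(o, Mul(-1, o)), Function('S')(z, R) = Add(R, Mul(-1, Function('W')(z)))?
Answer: -372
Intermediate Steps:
Function('W')(B) = Mul(Rational(1, 2), Pow(B, 2)) (Function('W')(B) = Mul(Pow(B, 2), Rational(1, 2)) = Mul(Rational(1, 2), Pow(B, 2)))
Function('S')(z, R) = Add(R, Mul(Rational(-1, 2), Pow(z, 2))) (Function('S')(z, R) = Add(R, Mul(-1, Mul(Rational(1, 2), Pow(z, 2)))) = Add(R, Mul(Rational(-1, 2), Pow(z, 2))))
Function('Z')(I, o) = 0
Add(-372, Mul(-1, Function('Z')(-14, Function('S')(1, -1)))) = Add(-372, Mul(-1, 0)) = Add(-372, 0) = -372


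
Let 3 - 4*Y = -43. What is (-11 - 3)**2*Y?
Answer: 2254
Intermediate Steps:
Y = 23/2 (Y = 3/4 - 1/4*(-43) = 3/4 + 43/4 = 23/2 ≈ 11.500)
(-11 - 3)**2*Y = (-11 - 3)**2*(23/2) = (-14)**2*(23/2) = 196*(23/2) = 2254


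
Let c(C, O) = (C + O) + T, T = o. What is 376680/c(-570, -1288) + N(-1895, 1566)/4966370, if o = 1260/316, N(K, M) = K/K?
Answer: -147787847729933/727409314790 ≈ -203.17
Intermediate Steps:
N(K, M) = 1
o = 315/79 (o = 1260*(1/316) = 315/79 ≈ 3.9873)
T = 315/79 ≈ 3.9873
c(C, O) = 315/79 + C + O (c(C, O) = (C + O) + 315/79 = 315/79 + C + O)
376680/c(-570, -1288) + N(-1895, 1566)/4966370 = 376680/(315/79 - 570 - 1288) + 1/4966370 = 376680/(-146467/79) + 1*(1/4966370) = 376680*(-79/146467) + 1/4966370 = -29757720/146467 + 1/4966370 = -147787847729933/727409314790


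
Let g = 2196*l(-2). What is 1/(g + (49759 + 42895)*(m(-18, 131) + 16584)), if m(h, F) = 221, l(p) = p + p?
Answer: 1/1557041686 ≈ 6.4224e-10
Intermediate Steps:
l(p) = 2*p
g = -8784 (g = 2196*(2*(-2)) = 2196*(-4) = -8784)
1/(g + (49759 + 42895)*(m(-18, 131) + 16584)) = 1/(-8784 + (49759 + 42895)*(221 + 16584)) = 1/(-8784 + 92654*16805) = 1/(-8784 + 1557050470) = 1/1557041686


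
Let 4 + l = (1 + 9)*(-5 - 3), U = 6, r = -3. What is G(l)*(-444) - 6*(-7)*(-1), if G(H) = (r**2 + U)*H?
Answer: 559398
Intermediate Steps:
l = -84 (l = -4 + (1 + 9)*(-5 - 3) = -4 + 10*(-8) = -4 - 80 = -84)
G(H) = 15*H (G(H) = ((-3)**2 + 6)*H = (9 + 6)*H = 15*H)
G(l)*(-444) - 6*(-7)*(-1) = (15*(-84))*(-444) - 6*(-7)*(-1) = -1260*(-444) + 42*(-1) = 559440 - 42 = 559398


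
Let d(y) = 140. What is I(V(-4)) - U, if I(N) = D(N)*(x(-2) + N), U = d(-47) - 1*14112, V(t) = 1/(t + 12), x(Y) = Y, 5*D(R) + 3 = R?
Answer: 894277/64 ≈ 13973.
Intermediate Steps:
D(R) = -3/5 + R/5
V(t) = 1/(12 + t)
U = -13972 (U = 140 - 1*14112 = 140 - 14112 = -13972)
I(N) = (-2 + N)*(-3/5 + N/5) (I(N) = (-3/5 + N/5)*(-2 + N) = (-2 + N)*(-3/5 + N/5))
I(V(-4)) - U = (-3 + 1/(12 - 4))*(-2 + 1/(12 - 4))/5 - 1*(-13972) = (-3 + 1/8)*(-2 + 1/8)/5 + 13972 = (1/5)*(-23/8)*(-15/8) + 13972 = 69/64 + 13972 = 894277/64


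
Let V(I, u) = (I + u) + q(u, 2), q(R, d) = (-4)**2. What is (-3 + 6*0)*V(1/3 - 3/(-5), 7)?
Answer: -359/5 ≈ -71.800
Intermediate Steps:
q(R, d) = 16
V(I, u) = 16 + I + u (V(I, u) = (I + u) + 16 = 16 + I + u)
(-3 + 6*0)*V(1/3 - 3/(-5), 7) = (-3 + 6*0)*(16 + (1/3 - 3/(-5)) + 7) = (-3 + 0)*(16 + (1*(1/3) - 3*(-1/5)) + 7) = -3*(16 + (1/3 + 3/5) + 7) = -3*(16 + 14/15 + 7) = -3*359/15 = -359/5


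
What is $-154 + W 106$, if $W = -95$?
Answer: $-10224$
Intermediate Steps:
$-154 + W 106 = -154 - 10070 = -10224$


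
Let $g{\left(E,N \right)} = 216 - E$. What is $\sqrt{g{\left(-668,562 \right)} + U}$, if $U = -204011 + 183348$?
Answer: $i \sqrt{19779} \approx 140.64 i$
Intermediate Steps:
$U = -20663$
$\sqrt{g{\left(-668,562 \right)} + U} = \sqrt{\left(216 - -668\right) - 20663} = \sqrt{\left(216 + 668\right) - 20663} = \sqrt{884 - 20663} = \sqrt{-19779} = i \sqrt{19779}$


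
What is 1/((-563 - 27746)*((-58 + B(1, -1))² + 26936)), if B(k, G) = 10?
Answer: -1/827755160 ≈ -1.2081e-9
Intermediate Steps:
1/((-563 - 27746)*((-58 + B(1, -1))² + 26936)) = 1/((-563 - 27746)*((-58 + 10)² + 26936)) = 1/(-28309*((-48)² + 26936)) = 1/(-28309*(2304 + 26936)) = 1/(-28309*29240) = 1/(-827755160) = -1/827755160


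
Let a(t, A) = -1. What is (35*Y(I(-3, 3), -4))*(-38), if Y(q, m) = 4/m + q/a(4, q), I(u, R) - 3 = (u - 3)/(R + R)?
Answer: 3990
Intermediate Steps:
I(u, R) = 3 + (-3 + u)/(2*R) (I(u, R) = 3 + (u - 3)/(R + R) = 3 + (-3 + u)/((2*R)) = 3 + (-3 + u)*(1/(2*R)) = 3 + (-3 + u)/(2*R))
Y(q, m) = -q + 4/m (Y(q, m) = 4/m + q/(-1) = 4/m + q*(-1) = 4/m - q = -q + 4/m)
(35*Y(I(-3, 3), -4))*(-38) = (35*(-(-3 - 3 + 6*3)/(2*3) + 4/(-4)))*(-38) = (35*(-(-3 - 3 + 18)/(2*3) + 4*(-1/4)))*(-38) = (35*(-12/(2*3) - 1))*(-38) = (35*(-1*2 - 1))*(-38) = (35*(-2 - 1))*(-38) = (35*(-3))*(-38) = -105*(-38) = 3990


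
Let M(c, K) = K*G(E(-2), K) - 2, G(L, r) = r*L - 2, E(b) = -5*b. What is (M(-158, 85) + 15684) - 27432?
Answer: 60330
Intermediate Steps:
G(L, r) = -2 + L*r (G(L, r) = L*r - 2 = -2 + L*r)
M(c, K) = -2 + K*(-2 + 10*K) (M(c, K) = K*(-2 + (-5*(-2))*K) - 2 = K*(-2 + 10*K) - 2 = -2 + K*(-2 + 10*K))
(M(-158, 85) + 15684) - 27432 = ((-2 + 2*85*(-1 + 5*85)) + 15684) - 27432 = ((-2 + 2*85*(-1 + 425)) + 15684) - 27432 = ((-2 + 2*85*424) + 15684) - 27432 = ((-2 + 72080) + 15684) - 27432 = (72078 + 15684) - 27432 = 87762 - 27432 = 60330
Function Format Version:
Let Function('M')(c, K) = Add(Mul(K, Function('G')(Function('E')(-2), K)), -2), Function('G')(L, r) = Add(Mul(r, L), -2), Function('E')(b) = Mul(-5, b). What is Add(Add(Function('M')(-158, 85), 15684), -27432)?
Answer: 60330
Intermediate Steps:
Function('G')(L, r) = Add(-2, Mul(L, r)) (Function('G')(L, r) = Add(Mul(L, r), -2) = Add(-2, Mul(L, r)))
Function('M')(c, K) = Add(-2, Mul(K, Add(-2, Mul(10, K)))) (Function('M')(c, K) = Add(Mul(K, Add(-2, Mul(Mul(-5, -2), K))), -2) = Add(Mul(K, Add(-2, Mul(10, K))), -2) = Add(-2, Mul(K, Add(-2, Mul(10, K)))))
Add(Add(Function('M')(-158, 85), 15684), -27432) = Add(Add(Add(-2, Mul(2, 85, Add(-1, Mul(5, 85)))), 15684), -27432) = Add(Add(Add(-2, Mul(2, 85, Add(-1, 425))), 15684), -27432) = Add(Add(Add(-2, Mul(2, 85, 424)), 15684), -27432) = Add(Add(Add(-2, 72080), 15684), -27432) = Add(Add(72078, 15684), -27432) = Add(87762, -27432) = 60330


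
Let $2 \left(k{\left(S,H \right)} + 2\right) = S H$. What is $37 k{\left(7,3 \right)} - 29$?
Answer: $\frac{571}{2} \approx 285.5$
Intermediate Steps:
$k{\left(S,H \right)} = -2 + \frac{H S}{2}$ ($k{\left(S,H \right)} = -2 + \frac{S H}{2} = -2 + \frac{H S}{2}$)
$37 k{\left(7,3 \right)} - 29 = 37 \left(-2 + \frac{1}{2} \cdot 3 \cdot 7\right) - 29 = 37 \left(-2 + \frac{21}{2}\right) - 29 = 37 \cdot \frac{17}{2} - 29 = \frac{629}{2} - 29 = \frac{571}{2}$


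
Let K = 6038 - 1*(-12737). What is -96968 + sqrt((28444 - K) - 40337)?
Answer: -96968 + 2*I*sqrt(7667) ≈ -96968.0 + 175.12*I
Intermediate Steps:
K = 18775 (K = 6038 + 12737 = 18775)
-96968 + sqrt((28444 - K) - 40337) = -96968 + sqrt((28444 - 1*18775) - 40337) = -96968 + sqrt((28444 - 18775) - 40337) = -96968 + sqrt(9669 - 40337) = -96968 + sqrt(-30668) = -96968 + 2*I*sqrt(7667)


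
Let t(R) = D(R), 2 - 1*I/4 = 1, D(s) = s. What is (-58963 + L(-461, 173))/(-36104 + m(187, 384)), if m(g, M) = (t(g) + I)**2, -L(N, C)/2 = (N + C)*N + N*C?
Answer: -164993/377 ≈ -437.65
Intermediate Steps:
I = 4 (I = 8 - 4*1 = 8 - 4 = 4)
t(R) = R
L(N, C) = -2*C*N - 2*N*(C + N) (L(N, C) = -2*((N + C)*N + N*C) = -2*((C + N)*N + C*N) = -2*(N*(C + N) + C*N) = -2*(C*N + N*(C + N)) = -2*C*N - 2*N*(C + N))
m(g, M) = (4 + g)**2 (m(g, M) = (g + 4)**2 = (4 + g)**2)
(-58963 + L(-461, 173))/(-36104 + m(187, 384)) = (-58963 - 2*(-461)*(-461 + 2*173))/(-36104 + (4 + 187)**2) = (-58963 - 2*(-461)*(-461 + 346))/(-36104 + 191**2) = (-58963 - 2*(-461)*(-115))/(-36104 + 36481) = (-58963 - 106030)/377 = -164993*1/377 = -164993/377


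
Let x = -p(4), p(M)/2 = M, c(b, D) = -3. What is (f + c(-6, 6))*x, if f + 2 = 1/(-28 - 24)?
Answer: 522/13 ≈ 40.154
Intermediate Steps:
p(M) = 2*M
x = -8 (x = -2*4 = -1*8 = -8)
f = -105/52 (f = -2 + 1/(-28 - 24) = -2 + 1/(-52) = -2 - 1/52 = -105/52 ≈ -2.0192)
(f + c(-6, 6))*x = (-105/52 - 3)*(-8) = -261/52*(-8) = 522/13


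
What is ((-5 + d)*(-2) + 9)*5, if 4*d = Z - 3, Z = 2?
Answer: 195/2 ≈ 97.500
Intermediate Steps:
d = -1/4 (d = (2 - 3)/4 = (1/4)*(-1) = -1/4 ≈ -0.25000)
((-5 + d)*(-2) + 9)*5 = ((-5 - 1/4)*(-2) + 9)*5 = (-21/4*(-2) + 9)*5 = (21/2 + 9)*5 = (39/2)*5 = 195/2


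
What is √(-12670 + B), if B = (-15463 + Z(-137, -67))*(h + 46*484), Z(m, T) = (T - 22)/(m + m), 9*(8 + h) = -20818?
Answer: I*√52092378778513/411 ≈ 17561.0*I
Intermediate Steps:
h = -20890/9 (h = -8 + (⅑)*(-20818) = -8 - 20818/9 = -20890/9 ≈ -2321.1)
Z(m, T) = (-22 + T)/(2*m) (Z(m, T) = (-22 + T)/((2*m)) = (-22 + T)*(1/(2*m)) = (-22 + T)/(2*m))
B = -380220719339/1233 (B = (-15463 + (½)*(-22 - 67)/(-137))*(-20890/9 + 46*484) = (-15463 + (½)*(-1/137)*(-89))*(-20890/9 + 22264) = (-15463 + 89/274)*(179486/9) = -4236773/274*179486/9 = -380220719339/1233 ≈ -3.0837e+8)
√(-12670 + B) = √(-12670 - 380220719339/1233) = √(-380236341449/1233) = I*√52092378778513/411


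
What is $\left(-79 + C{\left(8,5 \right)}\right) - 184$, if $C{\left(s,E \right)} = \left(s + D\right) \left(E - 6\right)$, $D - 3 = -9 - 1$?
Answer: $-264$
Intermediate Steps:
$D = -7$ ($D = 3 - 10 = -7$)
$C{\left(s,E \right)} = \left(-7 + s\right) \left(-6 + E\right)$ ($C{\left(s,E \right)} = \left(s - 7\right) \left(E - 6\right) = \left(-7 + s\right) \left(-6 + E\right)$)
$\left(-79 + C{\left(8,5 \right)}\right) - 184 = \left(-79 + \left(42 - 35 - 48 + 5 \cdot 8\right)\right) - 184 = \left(-79 + \left(42 - 35 - 48 + 40\right)\right) - 184 = \left(-79 - 1\right) - 184 = -80 - 184 = -264$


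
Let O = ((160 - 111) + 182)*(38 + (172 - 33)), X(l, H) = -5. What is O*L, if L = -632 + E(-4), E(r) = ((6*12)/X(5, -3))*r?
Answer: -117427464/5 ≈ -2.3486e+7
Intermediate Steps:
E(r) = -72*r/5 (E(r) = ((6*12)/(-5))*r = (72*(-⅕))*r = -72*r/5)
L = -2872/5 (L = -632 - 72/5*(-4) = -632 + 288/5 = -2872/5 ≈ -574.40)
O = 40887 (O = (49 + 182)*(38 + 139) = 231*177 = 40887)
O*L = 40887*(-2872/5) = -117427464/5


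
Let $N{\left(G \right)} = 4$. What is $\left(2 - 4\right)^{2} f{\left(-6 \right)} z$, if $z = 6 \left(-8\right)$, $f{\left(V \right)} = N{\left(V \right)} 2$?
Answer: $-1536$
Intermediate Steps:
$f{\left(V \right)} = 8$ ($f{\left(V \right)} = 4 \cdot 2 = 8$)
$z = -48$
$\left(2 - 4\right)^{2} f{\left(-6 \right)} z = \left(2 - 4\right)^{2} \cdot 8 \left(-48\right) = \left(-2\right)^{2} \cdot 8 \left(-48\right) = 4 \cdot 8 \left(-48\right) = 32 \left(-48\right) = -1536$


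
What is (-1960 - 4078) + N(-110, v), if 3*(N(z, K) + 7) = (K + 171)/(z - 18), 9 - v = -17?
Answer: -2321477/384 ≈ -6045.5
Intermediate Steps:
v = 26 (v = 9 - 1*(-17) = 9 + 17 = 26)
N(z, K) = -7 + (171 + K)/(3*(-18 + z)) (N(z, K) = -7 + ((K + 171)/(z - 18))/3 = -7 + ((171 + K)/(-18 + z))/3 = -7 + (171 + K)/(3*(-18 + z)))
(-1960 - 4078) + N(-110, v) = (-1960 - 4078) + (549 + 26 - 21*(-110))/(3*(-18 - 110)) = -6038 + (⅓)*(549 + 26 + 2310)/(-128) = -6038 + (⅓)*(-1/128)*2885 = -6038 - 2885/384 = -2321477/384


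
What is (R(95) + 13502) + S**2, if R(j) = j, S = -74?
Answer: 19073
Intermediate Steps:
(R(95) + 13502) + S**2 = (95 + 13502) + (-74)**2 = 13597 + 5476 = 19073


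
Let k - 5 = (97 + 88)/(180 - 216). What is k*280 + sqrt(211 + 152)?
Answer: -350/9 + 11*sqrt(3) ≈ -19.836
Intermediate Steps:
k = -5/36 (k = 5 + (97 + 88)/(180 - 216) = 5 + 185/(-36) = 5 + 185*(-1/36) = 5 - 185/36 = -5/36 ≈ -0.13889)
k*280 + sqrt(211 + 152) = -5/36*280 + sqrt(211 + 152) = -350/9 + sqrt(363) = -350/9 + 11*sqrt(3)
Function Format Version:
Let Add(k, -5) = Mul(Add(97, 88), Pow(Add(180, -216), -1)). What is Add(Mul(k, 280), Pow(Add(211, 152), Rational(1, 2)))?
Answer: Add(Rational(-350, 9), Mul(11, Pow(3, Rational(1, 2)))) ≈ -19.836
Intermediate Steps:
k = Rational(-5, 36) (k = Add(5, Mul(Add(97, 88), Pow(Add(180, -216), -1))) = Add(5, Mul(185, Pow(-36, -1))) = Add(5, Mul(185, Rational(-1, 36))) = Add(5, Rational(-185, 36)) = Rational(-5, 36) ≈ -0.13889)
Add(Mul(k, 280), Pow(Add(211, 152), Rational(1, 2))) = Add(Mul(Rational(-5, 36), 280), Pow(Add(211, 152), Rational(1, 2))) = Add(Rational(-350, 9), Pow(363, Rational(1, 2))) = Add(Rational(-350, 9), Mul(11, Pow(3, Rational(1, 2))))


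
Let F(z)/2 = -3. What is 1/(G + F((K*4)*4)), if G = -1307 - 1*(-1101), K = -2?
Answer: -1/212 ≈ -0.0047170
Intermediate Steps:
F(z) = -6 (F(z) = 2*(-3) = -6)
G = -206 (G = -1307 + 1101 = -206)
1/(G + F((K*4)*4)) = 1/(-206 - 6) = 1/(-212) = -1/212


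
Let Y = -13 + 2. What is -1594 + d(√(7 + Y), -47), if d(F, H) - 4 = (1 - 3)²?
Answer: -1586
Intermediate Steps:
Y = -11
d(F, H) = 8 (d(F, H) = 4 + (1 - 3)² = 4 + (-2)² = 4 + 4 = 8)
-1594 + d(√(7 + Y), -47) = -1594 + 8 = -1586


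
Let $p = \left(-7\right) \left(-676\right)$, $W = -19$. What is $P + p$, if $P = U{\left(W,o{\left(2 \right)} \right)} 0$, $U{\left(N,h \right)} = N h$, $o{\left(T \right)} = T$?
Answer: $4732$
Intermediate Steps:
$P = 0$ ($P = \left(-19\right) 2 \cdot 0 = \left(-38\right) 0 = 0$)
$p = 4732$
$P + p = 0 + 4732 = 4732$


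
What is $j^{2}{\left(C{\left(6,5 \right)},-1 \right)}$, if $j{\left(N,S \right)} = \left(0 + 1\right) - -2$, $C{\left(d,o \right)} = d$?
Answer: $9$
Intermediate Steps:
$j{\left(N,S \right)} = 3$ ($j{\left(N,S \right)} = 1 + 2 = 3$)
$j^{2}{\left(C{\left(6,5 \right)},-1 \right)} = 3^{2} = 9$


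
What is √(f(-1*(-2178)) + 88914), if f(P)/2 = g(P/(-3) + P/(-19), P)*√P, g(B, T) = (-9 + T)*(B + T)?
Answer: √(32097954 + 69113319660*√2)/19 ≈ 16457.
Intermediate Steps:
f(P) = 2*√P*(-105*P/19 + 35*P²/57) (f(P) = 2*((P² - 9*(P/(-3) + P/(-19)) - 9*P + (P/(-3) + P/(-19))*P)*√P) = 2*((P² - 9*(P*(-⅓) + P*(-1/19)) - 9*P + (P*(-⅓) + P*(-1/19))*P)*√P) = 2*((P² - 9*(-P/3 - P/19) - 9*P + (-P/3 - P/19)*P)*√P) = 2*((P² - (-66)*P/19 - 9*P + (-22*P/57)*P)*√P) = 2*((P² + 66*P/19 - 9*P - 22*P²/57)*√P) = 2*((-105*P/19 + 35*P²/57)*√P) = 2*(√P*(-105*P/19 + 35*P²/57)) = 2*√P*(-105*P/19 + 35*P²/57))
√(f(-1*(-2178)) + 88914) = √(70*(-1*(-2178))^(3/2)*(-9 - 1*(-2178))/57 + 88914) = √(70*2178^(3/2)*(-9 + 2178)/57 + 88914) = √((70/57)*(71874*√2)*2169 + 88914) = √(3637543140*√2/19 + 88914) = √(88914 + 3637543140*√2/19)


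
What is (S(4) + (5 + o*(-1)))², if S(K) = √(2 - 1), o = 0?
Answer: 36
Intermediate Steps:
S(K) = 1 (S(K) = √1 = 1)
(S(4) + (5 + o*(-1)))² = (1 + (5 + 0*(-1)))² = (1 + (5 + 0))² = (1 + 5)² = 6² = 36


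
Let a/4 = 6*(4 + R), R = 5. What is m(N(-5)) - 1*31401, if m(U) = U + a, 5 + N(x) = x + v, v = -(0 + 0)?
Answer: -31195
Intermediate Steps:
v = 0 (v = -1*0 = 0)
a = 216 (a = 4*(6*(4 + 5)) = 4*(6*9) = 4*54 = 216)
N(x) = -5 + x (N(x) = -5 + (x + 0) = -5 + x)
m(U) = 216 + U (m(U) = U + 216 = 216 + U)
m(N(-5)) - 1*31401 = (216 + (-5 - 5)) - 1*31401 = (216 - 10) - 31401 = 206 - 31401 = -31195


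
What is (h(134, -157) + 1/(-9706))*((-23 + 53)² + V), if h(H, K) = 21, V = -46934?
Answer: -4691440025/4853 ≈ -9.6671e+5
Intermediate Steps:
(h(134, -157) + 1/(-9706))*((-23 + 53)² + V) = (21 + 1/(-9706))*((-23 + 53)² - 46934) = (21 - 1/9706)*(30² - 46934) = 203825*(900 - 46934)/9706 = (203825/9706)*(-46034) = -4691440025/4853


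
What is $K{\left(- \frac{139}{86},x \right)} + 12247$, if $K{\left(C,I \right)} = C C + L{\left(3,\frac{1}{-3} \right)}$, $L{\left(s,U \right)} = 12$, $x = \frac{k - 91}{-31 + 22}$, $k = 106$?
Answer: $\frac{90686885}{7396} \approx 12262.0$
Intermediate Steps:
$x = - \frac{5}{3}$ ($x = \frac{106 - 91}{-31 + 22} = \frac{15}{-9} = 15 \left(- \frac{1}{9}\right) = - \frac{5}{3} \approx -1.6667$)
$K{\left(C,I \right)} = 12 + C^{2}$ ($K{\left(C,I \right)} = C C + 12 = C^{2} + 12 = 12 + C^{2}$)
$K{\left(- \frac{139}{86},x \right)} + 12247 = \left(12 + \left(- \frac{139}{86}\right)^{2}\right) + 12247 = \left(12 + \frac{19321}{7396}\right) + 12247 = \frac{108073}{7396} + 12247 = \frac{90686885}{7396}$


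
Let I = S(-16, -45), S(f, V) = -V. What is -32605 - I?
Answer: -32650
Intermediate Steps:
I = 45 (I = -1*(-45) = 45)
-32605 - I = -32605 - 1*45 = -32605 - 45 = -32650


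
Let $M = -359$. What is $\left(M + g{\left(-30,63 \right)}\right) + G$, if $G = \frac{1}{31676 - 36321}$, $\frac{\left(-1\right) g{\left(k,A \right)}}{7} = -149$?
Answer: $\frac{3177179}{4645} \approx 684.0$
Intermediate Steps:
$g{\left(k,A \right)} = 1043$ ($g{\left(k,A \right)} = \left(-7\right) \left(-149\right) = 1043$)
$G = - \frac{1}{4645}$ ($G = \frac{1}{-4645} = - \frac{1}{4645} \approx -0.00021529$)
$\left(M + g{\left(-30,63 \right)}\right) + G = \left(-359 + 1043\right) - \frac{1}{4645} = 684 - \frac{1}{4645} = \frac{3177179}{4645}$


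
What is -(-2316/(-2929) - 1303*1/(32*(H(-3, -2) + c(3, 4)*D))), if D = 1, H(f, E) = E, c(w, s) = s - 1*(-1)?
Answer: 3594151/281184 ≈ 12.782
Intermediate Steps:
c(w, s) = 1 + s (c(w, s) = s + 1 = 1 + s)
-(-2316/(-2929) - 1303*1/(32*(H(-3, -2) + c(3, 4)*D))) = -(-2316/(-2929) - 1303*1/(32*(-2 + (1 + 4)*1))) = -(-2316*(-1/2929) - 1303*1/(32*(-2 + 5*1))) = -(2316/2929 - 1303*1/(32*(-2 + 5))) = -(2316/2929 - 1303/(3*32)) = -(2316/2929 - 1303/96) = -1*(-3594151/281184) = 3594151/281184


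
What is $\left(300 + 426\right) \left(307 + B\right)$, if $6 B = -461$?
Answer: $167101$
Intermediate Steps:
$B = - \frac{461}{6}$ ($B = \frac{1}{6} \left(-461\right) = - \frac{461}{6} \approx -76.833$)
$\left(300 + 426\right) \left(307 + B\right) = \left(300 + 426\right) \left(307 - \frac{461}{6}\right) = 726 \cdot \frac{1381}{6} = 167101$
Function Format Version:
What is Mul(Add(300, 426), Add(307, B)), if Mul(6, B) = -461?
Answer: 167101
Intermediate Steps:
B = Rational(-461, 6) (B = Mul(Rational(1, 6), -461) = Rational(-461, 6) ≈ -76.833)
Mul(Add(300, 426), Add(307, B)) = Mul(Add(300, 426), Add(307, Rational(-461, 6))) = Mul(726, Rational(1381, 6)) = 167101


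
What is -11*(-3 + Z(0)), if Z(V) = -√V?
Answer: 33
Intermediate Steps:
-11*(-3 + Z(0)) = -11*(-3 - √0) = -11*(-3 - 1*0) = -11*(-3 + 0) = -11*(-3) = 33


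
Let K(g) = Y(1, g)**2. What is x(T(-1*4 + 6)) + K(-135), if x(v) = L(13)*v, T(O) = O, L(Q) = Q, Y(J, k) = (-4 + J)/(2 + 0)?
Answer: 113/4 ≈ 28.250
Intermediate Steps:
Y(J, k) = -2 + J/2 (Y(J, k) = (-4 + J)/2 = (-4 + J)*(1/2) = -2 + J/2)
K(g) = 9/4 (K(g) = (-2 + (1/2)*1)**2 = (-2 + 1/2)**2 = (-3/2)**2 = 9/4)
x(v) = 13*v
x(T(-1*4 + 6)) + K(-135) = 13*(-1*4 + 6) + 9/4 = 13*(-4 + 6) + 9/4 = 13*2 + 9/4 = 26 + 9/4 = 113/4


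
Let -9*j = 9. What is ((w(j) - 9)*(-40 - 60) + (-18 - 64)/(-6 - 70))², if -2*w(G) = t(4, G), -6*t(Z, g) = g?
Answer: 10748090929/12996 ≈ 8.2703e+5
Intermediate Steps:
j = -1 (j = -⅑*9 = -1)
t(Z, g) = -g/6
w(G) = G/12 (w(G) = -(-1)*G/12 = G/12)
((w(j) - 9)*(-40 - 60) + (-18 - 64)/(-6 - 70))² = (((1/12)*(-1) - 9)*(-40 - 60) + (-18 - 64)/(-6 - 70))² = ((-1/12 - 9)*(-100) - 82/(-76))² = (-109/12*(-100) - 82*(-1/76))² = (2725/3 + 41/38)² = (103673/114)² = 10748090929/12996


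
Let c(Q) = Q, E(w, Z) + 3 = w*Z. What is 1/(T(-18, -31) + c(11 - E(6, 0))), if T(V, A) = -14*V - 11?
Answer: 1/255 ≈ 0.0039216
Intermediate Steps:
E(w, Z) = -3 + Z*w (E(w, Z) = -3 + w*Z = -3 + Z*w)
T(V, A) = -11 - 14*V
1/(T(-18, -31) + c(11 - E(6, 0))) = 1/((-11 - 14*(-18)) + (11 - (-3 + 0*6))) = 1/((-11 + 252) + (11 - (-3 + 0))) = 1/(241 + (11 - 1*(-3))) = 1/(241 + (11 + 3)) = 1/(241 + 14) = 1/255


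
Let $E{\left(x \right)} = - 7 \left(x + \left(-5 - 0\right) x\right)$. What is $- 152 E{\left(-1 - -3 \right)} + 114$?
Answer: $-8398$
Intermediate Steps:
$E{\left(x \right)} = 28 x$ ($E{\left(x \right)} = - 7 \left(x + \left(-5 + 0\right) x\right) = - 7 \left(x - 5 x\right) = - 7 \left(- 4 x\right) = 28 x$)
$- 152 E{\left(-1 - -3 \right)} + 114 = - 152 \cdot 28 \left(-1 - -3\right) + 114 = - 152 \cdot 28 \left(-1 + 3\right) + 114 = - 152 \cdot 28 \cdot 2 + 114 = \left(-152\right) 56 + 114 = -8512 + 114 = -8398$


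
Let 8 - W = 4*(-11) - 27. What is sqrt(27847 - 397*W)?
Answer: 2*I*sqrt(879) ≈ 59.296*I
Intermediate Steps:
W = 79 (W = 8 - (4*(-11) - 27) = 8 - (-44 - 27) = 8 - 1*(-71) = 8 + 71 = 79)
sqrt(27847 - 397*W) = sqrt(27847 - 397*79) = sqrt(27847 - 31363) = sqrt(-3516) = 2*I*sqrt(879)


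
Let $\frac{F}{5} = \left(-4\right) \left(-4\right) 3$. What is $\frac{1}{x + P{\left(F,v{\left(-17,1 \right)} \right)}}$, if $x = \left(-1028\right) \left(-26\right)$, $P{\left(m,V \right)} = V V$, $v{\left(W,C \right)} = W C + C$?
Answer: $\frac{1}{26984} \approx 3.7059 \cdot 10^{-5}$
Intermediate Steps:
$F = 240$ ($F = 5 \left(-4\right) \left(-4\right) 3 = 5 \cdot 16 \cdot 3 = 5 \cdot 48 = 240$)
$v{\left(W,C \right)} = C + C W$ ($v{\left(W,C \right)} = C W + C = C + C W$)
$P{\left(m,V \right)} = V^{2}$
$x = 26728$
$\frac{1}{x + P{\left(F,v{\left(-17,1 \right)} \right)}} = \frac{1}{26728 + \left(1 \left(1 - 17\right)\right)^{2}} = \frac{1}{26728 + \left(1 \left(-16\right)\right)^{2}} = \frac{1}{26728 + \left(-16\right)^{2}} = \frac{1}{26728 + 256} = \frac{1}{26984}$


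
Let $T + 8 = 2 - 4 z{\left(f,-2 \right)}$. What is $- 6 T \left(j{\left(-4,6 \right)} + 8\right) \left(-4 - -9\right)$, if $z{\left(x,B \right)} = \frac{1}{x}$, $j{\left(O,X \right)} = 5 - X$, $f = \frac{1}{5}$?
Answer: $5460$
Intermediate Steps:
$f = \frac{1}{5} \approx 0.2$
$T = -26$ ($T = -8 + \left(2 - 4 \frac{1}{\frac{1}{5}}\right) = -8 + \left(2 - 20\right) = -8 - 18 = -26$)
$- 6 T \left(j{\left(-4,6 \right)} + 8\right) \left(-4 - -9\right) = \left(-6\right) \left(-26\right) \left(\left(5 - 6\right) + 8\right) \left(-4 - -9\right) = 156 \left(\left(5 - 6\right) + 8\right) \left(-4 + 9\right) = 156 \left(-1 + 8\right) 5 = 156 \cdot 7 \cdot 5 = 156 \cdot 35 = 5460$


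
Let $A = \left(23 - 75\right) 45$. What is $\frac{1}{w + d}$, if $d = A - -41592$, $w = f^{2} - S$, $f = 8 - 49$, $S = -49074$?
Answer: $\frac{1}{90007} \approx 1.111 \cdot 10^{-5}$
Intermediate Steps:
$f = -41$
$A = -2340$ ($A = \left(-52\right) 45 = -2340$)
$w = 50755$ ($w = \left(-41\right)^{2} - -49074 = 1681 + 49074 = 50755$)
$d = 39252$ ($d = -2340 - -41592 = -2340 + 41592 = 39252$)
$\frac{1}{w + d} = \frac{1}{50755 + 39252} = \frac{1}{90007}$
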